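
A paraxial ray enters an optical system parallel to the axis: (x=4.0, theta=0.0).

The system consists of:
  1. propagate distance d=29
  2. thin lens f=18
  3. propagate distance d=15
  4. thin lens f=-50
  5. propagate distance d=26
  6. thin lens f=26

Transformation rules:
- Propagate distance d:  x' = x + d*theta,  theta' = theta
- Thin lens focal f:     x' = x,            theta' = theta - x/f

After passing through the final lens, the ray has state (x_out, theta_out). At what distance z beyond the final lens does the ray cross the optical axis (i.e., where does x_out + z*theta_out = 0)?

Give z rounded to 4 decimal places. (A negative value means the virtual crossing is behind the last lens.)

Answer: -185.8133

Derivation:
Initial: x=4.0000 theta=0.0000
After 1 (propagate distance d=29): x=4.0000 theta=0.0000
After 2 (thin lens f=18): x=4.0000 theta=-2/9 (≈-0.2222)
After 3 (propagate distance d=15): x=2/3 (≈0.6667) theta=-2/9 (≈-0.2222)
After 4 (thin lens f=-50): x=2/3 (≈0.6667) theta=-47/225 (≈-0.2089)
After 5 (propagate distance d=26): x=-1072/225 (≈-4.7644) theta=-47/225 (≈-0.2089)
After 6 (thin lens f=26): x=-1072/225 (≈-4.7644) theta=-1/39 (≈-0.0256)
z_focus = -x_out/theta_out = -(-1072/225)/(-1/39) = -13936/75 ≈ -185.8133
Rounded to 4 decimal places: z = -185.8133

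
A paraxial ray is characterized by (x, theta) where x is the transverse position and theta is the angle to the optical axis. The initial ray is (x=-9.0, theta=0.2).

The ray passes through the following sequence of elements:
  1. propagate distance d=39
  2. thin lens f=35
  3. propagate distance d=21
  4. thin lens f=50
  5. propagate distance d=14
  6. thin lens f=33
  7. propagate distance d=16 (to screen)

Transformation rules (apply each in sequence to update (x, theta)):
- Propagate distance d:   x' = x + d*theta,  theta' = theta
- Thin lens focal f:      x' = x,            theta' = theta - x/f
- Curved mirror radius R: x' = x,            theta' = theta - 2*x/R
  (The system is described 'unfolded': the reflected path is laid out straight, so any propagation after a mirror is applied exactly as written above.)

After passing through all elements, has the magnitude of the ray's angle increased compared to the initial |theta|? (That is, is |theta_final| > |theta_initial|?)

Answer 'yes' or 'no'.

Answer: no

Derivation:
Initial: x=-9.0000 theta=0.2000
After 1 (propagate distance d=39): x=-1.2000 theta=0.2000
After 2 (thin lens f=35): x=-1.2000 theta=41/175 (≈0.2343)
After 3 (propagate distance d=21): x=3.7200 theta=41/175 (≈0.2343)
After 4 (thin lens f=50): x=3.7200 theta=1399/8750 (≈0.1599)
After 5 (propagate distance d=14): x=5.9584 theta=1399/8750 (≈0.1599)
After 6 (thin lens f=33): x=5.9584 theta=-5969/288750 (≈-0.0207)
After 7 (propagate distance d=16 (to screen)): x=812492/144375 (≈5.6277) theta=-5969/288750 (≈-0.0207)
|theta_initial|=0.2000 |theta_final|=5969/288750 (≈0.0207) -> not increased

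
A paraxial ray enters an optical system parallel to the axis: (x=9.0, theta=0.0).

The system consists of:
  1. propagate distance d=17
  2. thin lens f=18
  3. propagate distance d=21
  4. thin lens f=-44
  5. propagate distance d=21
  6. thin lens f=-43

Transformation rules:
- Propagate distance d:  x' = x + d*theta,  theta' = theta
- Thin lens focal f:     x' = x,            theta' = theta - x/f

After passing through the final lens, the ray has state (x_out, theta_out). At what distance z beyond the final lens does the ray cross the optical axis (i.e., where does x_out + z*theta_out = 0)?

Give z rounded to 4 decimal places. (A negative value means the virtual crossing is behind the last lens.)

Answer: -15.3239

Derivation:
Initial: x=9.0000 theta=0.0000
After 1 (propagate distance d=17): x=9.0000 theta=0.0000
After 2 (thin lens f=18): x=9.0000 theta=-0.5000
After 3 (propagate distance d=21): x=-1.5000 theta=-0.5000
After 4 (thin lens f=-44): x=-1.5000 theta=-47/88 (≈-0.5341)
After 5 (propagate distance d=21): x=-1119/88 (≈-12.7159) theta=-47/88 (≈-0.5341)
After 6 (thin lens f=-43): x=-1119/88 (≈-12.7159) theta=-785/946 (≈-0.8298)
z_focus = -x_out/theta_out = -(-1119/88)/(-785/946) = -48117/3140 ≈ -15.3239
Rounded to 4 decimal places: z = -15.3239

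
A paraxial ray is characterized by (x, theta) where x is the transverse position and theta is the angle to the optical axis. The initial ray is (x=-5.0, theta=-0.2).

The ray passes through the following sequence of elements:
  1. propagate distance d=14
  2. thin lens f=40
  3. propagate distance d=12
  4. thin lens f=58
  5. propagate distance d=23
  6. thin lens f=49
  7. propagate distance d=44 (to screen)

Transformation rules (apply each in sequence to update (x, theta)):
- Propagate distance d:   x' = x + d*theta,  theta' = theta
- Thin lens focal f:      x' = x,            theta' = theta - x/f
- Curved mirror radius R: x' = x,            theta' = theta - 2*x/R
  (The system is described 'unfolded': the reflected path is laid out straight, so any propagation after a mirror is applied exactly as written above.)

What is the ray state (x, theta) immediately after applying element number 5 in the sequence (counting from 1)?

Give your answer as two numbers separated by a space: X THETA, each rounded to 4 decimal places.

Initial: x=-5.0000 theta=-0.2000
After 1 (propagate distance d=14): x=-7.8000 theta=-0.2000
After 2 (thin lens f=40): x=-7.8000 theta=-0.0050
After 3 (propagate distance d=12): x=-7.8600 theta=-0.0050
After 4 (thin lens f=58): x=-7.8600 theta=757/5800 (≈0.1305)
After 5 (propagate distance d=23): x=-28177/5800 (≈-4.8581) theta=757/5800 (≈0.1305)
Rounded to 4 decimal places: x = -4.8581, theta = 0.1305

Answer: -4.8581 0.1305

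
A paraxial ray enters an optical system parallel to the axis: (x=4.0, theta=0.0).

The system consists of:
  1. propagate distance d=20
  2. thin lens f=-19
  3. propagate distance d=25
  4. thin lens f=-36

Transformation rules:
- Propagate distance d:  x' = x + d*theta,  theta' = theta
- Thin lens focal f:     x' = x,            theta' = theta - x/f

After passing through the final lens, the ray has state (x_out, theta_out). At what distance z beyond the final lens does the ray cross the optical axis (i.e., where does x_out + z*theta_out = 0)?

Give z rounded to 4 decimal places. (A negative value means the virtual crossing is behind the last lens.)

Initial: x=4.0000 theta=0.0000
After 1 (propagate distance d=20): x=4.0000 theta=0.0000
After 2 (thin lens f=-19): x=4.0000 theta=4/19 (≈0.2105)
After 3 (propagate distance d=25): x=176/19 (≈9.2632) theta=4/19 (≈0.2105)
After 4 (thin lens f=-36): x=176/19 (≈9.2632) theta=80/171 (≈0.4678)
z_focus = -x_out/theta_out = -(176/19)/(80/171) = -19.8000
Rounded to 4 decimal places: z = -19.8000

Answer: -19.8000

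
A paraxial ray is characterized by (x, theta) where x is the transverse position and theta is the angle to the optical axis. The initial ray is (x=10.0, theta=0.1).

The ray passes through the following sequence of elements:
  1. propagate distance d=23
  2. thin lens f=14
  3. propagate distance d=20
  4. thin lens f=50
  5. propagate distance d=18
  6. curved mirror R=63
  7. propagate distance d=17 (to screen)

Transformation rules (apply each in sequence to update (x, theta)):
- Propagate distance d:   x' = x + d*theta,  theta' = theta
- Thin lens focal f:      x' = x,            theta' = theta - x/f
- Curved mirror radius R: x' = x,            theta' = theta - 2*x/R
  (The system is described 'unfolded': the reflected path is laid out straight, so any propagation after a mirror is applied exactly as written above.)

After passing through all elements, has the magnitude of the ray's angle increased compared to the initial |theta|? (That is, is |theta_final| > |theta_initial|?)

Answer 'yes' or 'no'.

Initial: x=10.0000 theta=0.1000
After 1 (propagate distance d=23): x=12.3000 theta=0.1000
After 2 (thin lens f=14): x=12.3000 theta=-109/140 (≈-0.7786)
After 3 (propagate distance d=20): x=-229/70 (≈-3.2714) theta=-109/140 (≈-0.7786)
After 4 (thin lens f=50): x=-229/70 (≈-3.2714) theta=-624/875 (≈-0.7131)
After 5 (propagate distance d=18): x=-16.1080 theta=-624/875 (≈-0.7131)
After 6 (curved mirror R=63): x=-16.1080 theta=-227/1125 (≈-0.2018)
After 7 (propagate distance d=17 (to screen)): x=-43961/2250 (≈-19.5382) theta=-227/1125 (≈-0.2018)
|theta_initial|=0.1000 |theta_final|=227/1125 (≈0.2018) -> increased

Answer: yes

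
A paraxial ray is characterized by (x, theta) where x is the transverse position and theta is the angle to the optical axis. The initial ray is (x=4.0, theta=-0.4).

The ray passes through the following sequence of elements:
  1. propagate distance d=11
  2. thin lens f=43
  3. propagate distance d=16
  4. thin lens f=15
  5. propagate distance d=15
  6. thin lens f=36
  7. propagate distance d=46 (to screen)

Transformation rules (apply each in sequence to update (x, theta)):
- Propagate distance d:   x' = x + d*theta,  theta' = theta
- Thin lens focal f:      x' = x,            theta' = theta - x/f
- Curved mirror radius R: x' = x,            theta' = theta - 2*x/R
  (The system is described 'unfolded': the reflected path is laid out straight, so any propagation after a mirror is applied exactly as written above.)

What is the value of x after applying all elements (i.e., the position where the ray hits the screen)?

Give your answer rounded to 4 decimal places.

Initial: x=4.0000 theta=-0.4000
After 1 (propagate distance d=11): x=-0.4000 theta=-0.4000
After 2 (thin lens f=43): x=-0.4000 theta=-84/215 (≈-0.3907)
After 3 (propagate distance d=16): x=-286/43 (≈-6.6512) theta=-84/215 (≈-0.3907)
After 4 (thin lens f=15): x=-286/43 (≈-6.6512) theta=34/645 (≈0.0527)
After 5 (propagate distance d=15): x=-252/43 (≈-5.8605) theta=34/645 (≈0.0527)
After 6 (thin lens f=36): x=-252/43 (≈-5.8605) theta=139/645 (≈0.2155)
After 7 (propagate distance d=46 (to screen)): x=2614/645 (≈4.0527) theta=139/645 (≈0.2155)
Rounded to 4 decimal places: x = 4.0527

Answer: 4.0527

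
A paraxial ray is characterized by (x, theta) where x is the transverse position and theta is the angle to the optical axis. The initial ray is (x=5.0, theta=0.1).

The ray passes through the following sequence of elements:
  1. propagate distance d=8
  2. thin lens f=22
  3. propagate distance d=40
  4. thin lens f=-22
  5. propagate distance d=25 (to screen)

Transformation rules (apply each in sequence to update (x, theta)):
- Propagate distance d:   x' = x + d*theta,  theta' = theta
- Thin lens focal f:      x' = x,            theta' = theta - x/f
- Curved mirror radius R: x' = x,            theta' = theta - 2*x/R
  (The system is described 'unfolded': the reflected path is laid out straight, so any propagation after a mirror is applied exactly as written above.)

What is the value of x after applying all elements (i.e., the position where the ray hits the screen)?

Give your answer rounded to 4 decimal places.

Answer: -5.6835

Derivation:
Initial: x=5.0000 theta=0.1000
After 1 (propagate distance d=8): x=5.8000 theta=0.1000
After 2 (thin lens f=22): x=5.8000 theta=-9/55 (≈-0.1636)
After 3 (propagate distance d=40): x=-41/55 (≈-0.7455) theta=-9/55 (≈-0.1636)
After 4 (thin lens f=-22): x=-41/55 (≈-0.7455) theta=-239/1210 (≈-0.1975)
After 5 (propagate distance d=25 (to screen)): x=-6877/1210 (≈-5.6835) theta=-239/1210 (≈-0.1975)
Rounded to 4 decimal places: x = -5.6835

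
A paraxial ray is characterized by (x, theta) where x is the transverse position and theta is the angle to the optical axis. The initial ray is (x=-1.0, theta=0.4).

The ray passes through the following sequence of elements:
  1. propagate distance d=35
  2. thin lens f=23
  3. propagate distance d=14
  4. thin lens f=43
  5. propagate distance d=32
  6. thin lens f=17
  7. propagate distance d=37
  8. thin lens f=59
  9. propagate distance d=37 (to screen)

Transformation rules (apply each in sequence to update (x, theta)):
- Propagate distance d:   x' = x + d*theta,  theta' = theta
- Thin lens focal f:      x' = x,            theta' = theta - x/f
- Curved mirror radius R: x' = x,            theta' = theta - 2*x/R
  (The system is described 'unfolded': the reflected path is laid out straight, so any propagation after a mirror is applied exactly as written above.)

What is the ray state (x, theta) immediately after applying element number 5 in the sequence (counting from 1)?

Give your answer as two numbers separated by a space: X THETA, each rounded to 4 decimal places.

Answer: -2.5531 -0.4138

Derivation:
Initial: x=-1.0000 theta=0.4000
After 1 (propagate distance d=35): x=13.0000 theta=0.4000
After 2 (thin lens f=23): x=13.0000 theta=-19/115 (≈-0.1652)
After 3 (propagate distance d=14): x=1229/115 (≈10.6870) theta=-19/115 (≈-0.1652)
After 4 (thin lens f=43): x=1229/115 (≈10.6870) theta=-2046/4945 (≈-0.4138)
After 5 (propagate distance d=32): x=-2525/989 (≈-2.5531) theta=-2046/4945 (≈-0.4138)
Rounded to 4 decimal places: x = -2.5531, theta = -0.4138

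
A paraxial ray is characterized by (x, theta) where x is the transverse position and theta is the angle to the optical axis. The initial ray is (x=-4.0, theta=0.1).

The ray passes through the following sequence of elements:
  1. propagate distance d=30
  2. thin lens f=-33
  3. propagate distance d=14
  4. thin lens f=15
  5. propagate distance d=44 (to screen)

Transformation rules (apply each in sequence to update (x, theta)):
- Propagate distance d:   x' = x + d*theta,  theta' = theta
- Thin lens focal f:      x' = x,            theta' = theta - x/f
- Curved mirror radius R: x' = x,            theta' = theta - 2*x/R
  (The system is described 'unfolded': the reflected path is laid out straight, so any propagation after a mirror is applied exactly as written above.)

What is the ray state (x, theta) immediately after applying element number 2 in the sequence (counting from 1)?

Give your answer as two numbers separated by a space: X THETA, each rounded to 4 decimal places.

Initial: x=-4.0000 theta=0.1000
After 1 (propagate distance d=30): x=-1.0000 theta=0.1000
After 2 (thin lens f=-33): x=-1.0000 theta=23/330 (≈0.0697)
Rounded to 4 decimal places: x = -1.0000, theta = 0.0697

Answer: -1.0000 0.0697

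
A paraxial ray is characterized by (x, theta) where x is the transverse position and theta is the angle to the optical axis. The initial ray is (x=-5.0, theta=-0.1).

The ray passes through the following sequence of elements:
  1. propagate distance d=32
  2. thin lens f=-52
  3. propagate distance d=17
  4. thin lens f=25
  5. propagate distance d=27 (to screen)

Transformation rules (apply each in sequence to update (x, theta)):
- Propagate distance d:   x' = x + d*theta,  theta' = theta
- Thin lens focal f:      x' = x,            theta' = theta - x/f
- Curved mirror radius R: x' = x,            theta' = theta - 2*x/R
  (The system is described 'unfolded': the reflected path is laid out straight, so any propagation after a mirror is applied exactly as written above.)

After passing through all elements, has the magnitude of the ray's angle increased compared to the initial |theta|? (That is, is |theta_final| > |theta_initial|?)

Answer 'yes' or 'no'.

Initial: x=-5.0000 theta=-0.1000
After 1 (propagate distance d=32): x=-8.2000 theta=-0.1000
After 2 (thin lens f=-52): x=-8.2000 theta=-67/260 (≈-0.2577)
After 3 (propagate distance d=17): x=-3271/260 (≈-12.5808) theta=-67/260 (≈-0.2577)
After 4 (thin lens f=25): x=-3271/260 (≈-12.5808) theta=399/1625 (≈0.2455)
After 5 (propagate distance d=27 (to screen)): x=-38683/6500 (≈-5.9512) theta=399/1625 (≈0.2455)
|theta_initial|=0.1000 |theta_final|=399/1625 (≈0.2455) -> increased

Answer: yes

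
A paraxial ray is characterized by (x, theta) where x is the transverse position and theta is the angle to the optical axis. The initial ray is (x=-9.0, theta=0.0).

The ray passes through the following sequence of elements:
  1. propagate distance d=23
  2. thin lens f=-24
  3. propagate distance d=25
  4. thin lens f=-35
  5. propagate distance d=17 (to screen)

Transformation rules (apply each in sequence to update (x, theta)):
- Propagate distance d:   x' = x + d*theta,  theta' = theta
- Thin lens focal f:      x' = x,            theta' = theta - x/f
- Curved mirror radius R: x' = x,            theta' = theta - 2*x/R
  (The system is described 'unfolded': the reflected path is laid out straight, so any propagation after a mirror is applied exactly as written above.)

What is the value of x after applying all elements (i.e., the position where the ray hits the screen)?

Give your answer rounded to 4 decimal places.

Answer: -33.6750

Derivation:
Initial: x=-9.0000 theta=0.0000
After 1 (propagate distance d=23): x=-9.0000 theta=0.0000
After 2 (thin lens f=-24): x=-9.0000 theta=-0.3750
After 3 (propagate distance d=25): x=-18.3750 theta=-0.3750
After 4 (thin lens f=-35): x=-18.3750 theta=-0.9000
After 5 (propagate distance d=17 (to screen)): x=-33.6750 theta=-0.9000
Rounded to 4 decimal places: x = -33.6750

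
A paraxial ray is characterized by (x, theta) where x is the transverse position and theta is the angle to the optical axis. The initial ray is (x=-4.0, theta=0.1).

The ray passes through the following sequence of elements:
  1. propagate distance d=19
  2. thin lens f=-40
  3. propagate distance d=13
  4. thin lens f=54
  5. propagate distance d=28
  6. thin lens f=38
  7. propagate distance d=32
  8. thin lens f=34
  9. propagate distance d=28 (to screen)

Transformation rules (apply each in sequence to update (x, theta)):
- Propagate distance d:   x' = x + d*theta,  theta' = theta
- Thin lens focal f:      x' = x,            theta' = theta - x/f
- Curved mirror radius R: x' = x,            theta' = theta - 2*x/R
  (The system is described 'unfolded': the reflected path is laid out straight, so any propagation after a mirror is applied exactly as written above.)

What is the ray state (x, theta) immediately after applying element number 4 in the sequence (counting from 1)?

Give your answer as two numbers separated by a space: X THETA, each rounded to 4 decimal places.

Answer: -1.4825 0.0750

Derivation:
Initial: x=-4.0000 theta=0.1000
After 1 (propagate distance d=19): x=-2.1000 theta=0.1000
After 2 (thin lens f=-40): x=-2.1000 theta=0.0475
After 3 (propagate distance d=13): x=-1.4825 theta=0.0475
After 4 (thin lens f=54): x=-1.4825 theta=1619/21600 (≈0.0750)
Rounded to 4 decimal places: x = -1.4825, theta = 0.0750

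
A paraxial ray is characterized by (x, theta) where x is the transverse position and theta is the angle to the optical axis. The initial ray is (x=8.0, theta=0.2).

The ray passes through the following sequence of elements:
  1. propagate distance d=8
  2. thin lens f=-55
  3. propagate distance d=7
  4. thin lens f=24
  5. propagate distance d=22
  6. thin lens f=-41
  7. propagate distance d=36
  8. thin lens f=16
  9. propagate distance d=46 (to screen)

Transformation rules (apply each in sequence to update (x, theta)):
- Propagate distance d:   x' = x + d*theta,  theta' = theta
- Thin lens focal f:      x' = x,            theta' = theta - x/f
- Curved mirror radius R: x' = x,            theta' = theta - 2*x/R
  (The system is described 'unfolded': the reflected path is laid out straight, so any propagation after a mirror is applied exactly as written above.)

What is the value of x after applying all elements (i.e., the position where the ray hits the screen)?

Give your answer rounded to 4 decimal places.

Answer: -19.3187

Derivation:
Initial: x=8.0000 theta=0.2000
After 1 (propagate distance d=8): x=9.6000 theta=0.2000
After 2 (thin lens f=-55): x=9.6000 theta=103/275 (≈0.3745)
After 3 (propagate distance d=7): x=3361/275 (≈12.2218) theta=103/275 (≈0.3745)
After 4 (thin lens f=24): x=3361/275 (≈12.2218) theta=-889/6600 (≈-0.1347)
After 5 (propagate distance d=22): x=30553/3300 (≈9.2585) theta=-889/6600 (≈-0.1347)
After 6 (thin lens f=-41): x=30553/3300 (≈9.2585) theta=8219/90200 (≈0.0911)
After 7 (propagate distance d=36): x=1696499/135300 (≈12.5388) theta=8219/90200 (≈0.0911)
After 8 (thin lens f=16): x=1696499/135300 (≈12.5388) theta=-1499243/2164800 (≈-0.6926)
After 9 (propagate distance d=46 (to screen)): x=-6970199/360800 (≈-19.3187) theta=-1499243/2164800 (≈-0.6926)
Rounded to 4 decimal places: x = -19.3187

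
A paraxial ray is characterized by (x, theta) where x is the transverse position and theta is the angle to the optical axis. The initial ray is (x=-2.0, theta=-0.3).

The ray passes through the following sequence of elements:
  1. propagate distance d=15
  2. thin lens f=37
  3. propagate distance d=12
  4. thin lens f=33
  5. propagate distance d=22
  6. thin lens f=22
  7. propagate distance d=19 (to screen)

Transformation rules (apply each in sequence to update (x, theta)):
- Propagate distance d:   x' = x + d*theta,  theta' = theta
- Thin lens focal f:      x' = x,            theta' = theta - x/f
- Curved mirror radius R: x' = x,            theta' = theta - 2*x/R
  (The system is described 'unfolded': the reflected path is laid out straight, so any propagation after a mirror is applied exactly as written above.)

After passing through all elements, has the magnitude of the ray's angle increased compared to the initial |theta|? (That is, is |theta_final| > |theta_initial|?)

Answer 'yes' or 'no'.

Initial: x=-2.0000 theta=-0.3000
After 1 (propagate distance d=15): x=-6.5000 theta=-0.3000
After 2 (thin lens f=37): x=-6.5000 theta=-23/185 (≈-0.1243)
After 3 (propagate distance d=12): x=-2957/370 (≈-7.9919) theta=-23/185 (≈-0.1243)
After 4 (thin lens f=33): x=-2957/370 (≈-7.9919) theta=1439/12210 (≈0.1179)
After 5 (propagate distance d=22): x=-5993/1110 (≈-5.3991) theta=1439/12210 (≈0.1179)
After 6 (thin lens f=22): x=-5993/1110 (≈-5.3991) theta=2957/8140 (≈0.3633)
After 7 (propagate distance d=19 (to screen)): x=36703/24420 (≈1.5030) theta=2957/8140 (≈0.3633)
|theta_initial|=0.3000 |theta_final|=2957/8140 (≈0.3633) -> increased

Answer: yes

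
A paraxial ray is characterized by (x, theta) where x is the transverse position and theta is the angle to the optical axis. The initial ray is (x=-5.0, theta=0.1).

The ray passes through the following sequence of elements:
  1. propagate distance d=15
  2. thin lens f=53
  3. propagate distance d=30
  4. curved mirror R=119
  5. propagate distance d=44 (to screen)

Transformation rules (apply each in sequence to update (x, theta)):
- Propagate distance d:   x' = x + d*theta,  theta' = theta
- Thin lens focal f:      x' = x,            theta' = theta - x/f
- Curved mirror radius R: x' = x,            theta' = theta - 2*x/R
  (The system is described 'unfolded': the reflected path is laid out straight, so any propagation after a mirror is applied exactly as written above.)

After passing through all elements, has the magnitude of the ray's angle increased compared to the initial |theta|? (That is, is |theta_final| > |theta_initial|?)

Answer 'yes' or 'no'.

Initial: x=-5.0000 theta=0.1000
After 1 (propagate distance d=15): x=-3.5000 theta=0.1000
After 2 (thin lens f=53): x=-3.5000 theta=44/265 (≈0.1660)
After 3 (propagate distance d=30): x=157/106 (≈1.4811) theta=44/265 (≈0.1660)
After 4 (curved mirror R=119): x=157/106 (≈1.4811) theta=4451/31535 (≈0.1411)
After 5 (propagate distance d=44 (to screen)): x=485103/63070 (≈7.6915) theta=4451/31535 (≈0.1411)
|theta_initial|=0.1000 |theta_final|=4451/31535 (≈0.1411) -> increased

Answer: yes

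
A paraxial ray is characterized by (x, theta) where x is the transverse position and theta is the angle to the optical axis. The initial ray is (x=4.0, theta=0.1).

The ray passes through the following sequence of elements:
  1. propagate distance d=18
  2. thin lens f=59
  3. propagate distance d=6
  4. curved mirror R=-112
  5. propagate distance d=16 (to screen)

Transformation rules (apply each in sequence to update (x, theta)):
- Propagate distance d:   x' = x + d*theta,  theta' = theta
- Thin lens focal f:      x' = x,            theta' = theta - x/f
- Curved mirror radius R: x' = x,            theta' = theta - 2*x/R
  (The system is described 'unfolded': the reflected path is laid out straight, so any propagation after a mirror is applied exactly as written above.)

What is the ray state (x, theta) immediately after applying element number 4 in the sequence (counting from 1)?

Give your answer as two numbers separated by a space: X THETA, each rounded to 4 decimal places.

Initial: x=4.0000 theta=0.1000
After 1 (propagate distance d=18): x=5.8000 theta=0.1000
After 2 (thin lens f=59): x=5.8000 theta=1/590 (≈0.0017)
After 3 (propagate distance d=6): x=1714/295 (≈5.8102) theta=1/590 (≈0.0017)
After 4 (curved mirror R=-112): x=1714/295 (≈5.8102) theta=871/8260 (≈0.1054)
Rounded to 4 decimal places: x = 5.8102, theta = 0.1054

Answer: 5.8102 0.1054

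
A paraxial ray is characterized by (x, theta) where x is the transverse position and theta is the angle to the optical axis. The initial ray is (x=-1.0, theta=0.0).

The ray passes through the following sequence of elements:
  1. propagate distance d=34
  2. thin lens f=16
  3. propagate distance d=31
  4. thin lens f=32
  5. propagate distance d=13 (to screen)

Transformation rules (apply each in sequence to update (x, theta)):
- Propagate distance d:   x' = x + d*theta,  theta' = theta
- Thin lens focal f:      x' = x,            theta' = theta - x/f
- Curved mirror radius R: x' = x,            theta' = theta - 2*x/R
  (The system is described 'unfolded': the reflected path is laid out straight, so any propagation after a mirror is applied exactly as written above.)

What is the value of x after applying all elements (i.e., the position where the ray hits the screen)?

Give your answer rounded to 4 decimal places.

Initial: x=-1.0000 theta=0.0000
After 1 (propagate distance d=34): x=-1.0000 theta=0.0000
After 2 (thin lens f=16): x=-1.0000 theta=0.0625
After 3 (propagate distance d=31): x=0.9375 theta=0.0625
After 4 (thin lens f=32): x=0.9375 theta=17/512 (≈0.0332)
After 5 (propagate distance d=13 (to screen)): x=701/512 (≈1.3691) theta=17/512 (≈0.0332)
Rounded to 4 decimal places: x = 1.3691

Answer: 1.3691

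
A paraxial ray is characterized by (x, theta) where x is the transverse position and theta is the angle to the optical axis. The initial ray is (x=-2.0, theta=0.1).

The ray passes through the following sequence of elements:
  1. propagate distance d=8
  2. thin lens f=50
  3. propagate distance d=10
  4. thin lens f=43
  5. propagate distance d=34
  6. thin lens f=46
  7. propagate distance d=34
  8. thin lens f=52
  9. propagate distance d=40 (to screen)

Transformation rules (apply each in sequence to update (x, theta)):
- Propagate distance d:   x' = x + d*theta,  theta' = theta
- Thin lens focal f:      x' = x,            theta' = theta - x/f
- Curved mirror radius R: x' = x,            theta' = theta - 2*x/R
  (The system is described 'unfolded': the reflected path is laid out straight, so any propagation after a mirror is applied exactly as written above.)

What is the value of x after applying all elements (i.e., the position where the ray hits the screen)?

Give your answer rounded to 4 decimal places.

Initial: x=-2.0000 theta=0.1000
After 1 (propagate distance d=8): x=-1.2000 theta=0.1000
After 2 (thin lens f=50): x=-1.2000 theta=0.1240
After 3 (propagate distance d=10): x=0.0400 theta=0.1240
After 4 (thin lens f=43): x=0.0400 theta=1323/10750 (≈0.1231)
After 5 (propagate distance d=34): x=22706/5375 (≈4.2244) theta=1323/10750 (≈0.1231)
After 6 (thin lens f=46): x=22706/5375 (≈4.2244) theta=7723/247250 (≈0.0312)
After 7 (propagate distance d=34): x=653529/123625 (≈5.2864) theta=7723/247250 (≈0.0312)
After 8 (thin lens f=52): x=653529/123625 (≈5.2864) theta=-452731/6428500 (≈-0.0704)
After 9 (propagate distance d=40 (to screen)): x=3968567/1607125 (≈2.4694) theta=-452731/6428500 (≈-0.0704)
Rounded to 4 decimal places: x = 2.4694

Answer: 2.4694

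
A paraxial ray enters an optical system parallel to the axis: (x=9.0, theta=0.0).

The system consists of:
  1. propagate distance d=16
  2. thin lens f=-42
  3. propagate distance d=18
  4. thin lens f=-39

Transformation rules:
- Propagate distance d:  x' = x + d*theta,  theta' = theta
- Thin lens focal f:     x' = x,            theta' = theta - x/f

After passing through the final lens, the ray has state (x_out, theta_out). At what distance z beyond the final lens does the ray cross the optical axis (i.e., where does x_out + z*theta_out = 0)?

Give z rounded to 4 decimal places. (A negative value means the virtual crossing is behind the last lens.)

Answer: -23.6364

Derivation:
Initial: x=9.0000 theta=0.0000
After 1 (propagate distance d=16): x=9.0000 theta=0.0000
After 2 (thin lens f=-42): x=9.0000 theta=3/14 (≈0.2143)
After 3 (propagate distance d=18): x=90/7 (≈12.8571) theta=3/14 (≈0.2143)
After 4 (thin lens f=-39): x=90/7 (≈12.8571) theta=99/182 (≈0.5440)
z_focus = -x_out/theta_out = -(90/7)/(99/182) = -260/11 ≈ -23.6364
Rounded to 4 decimal places: z = -23.6364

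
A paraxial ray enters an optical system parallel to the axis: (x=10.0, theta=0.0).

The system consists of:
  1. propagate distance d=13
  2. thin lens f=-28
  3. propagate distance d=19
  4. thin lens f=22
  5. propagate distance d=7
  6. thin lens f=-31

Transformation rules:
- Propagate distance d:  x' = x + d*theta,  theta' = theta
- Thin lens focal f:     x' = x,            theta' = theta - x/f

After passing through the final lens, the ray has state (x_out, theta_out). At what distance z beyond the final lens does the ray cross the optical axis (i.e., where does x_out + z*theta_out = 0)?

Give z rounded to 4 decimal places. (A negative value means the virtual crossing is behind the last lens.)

Initial: x=10.0000 theta=0.0000
After 1 (propagate distance d=13): x=10.0000 theta=0.0000
After 2 (thin lens f=-28): x=10.0000 theta=5/14 (≈0.3571)
After 3 (propagate distance d=19): x=235/14 (≈16.7857) theta=5/14 (≈0.3571)
After 4 (thin lens f=22): x=235/14 (≈16.7857) theta=-125/308 (≈-0.4058)
After 5 (propagate distance d=7): x=4295/308 (≈13.9448) theta=-125/308 (≈-0.4058)
After 6 (thin lens f=-31): x=4295/308 (≈13.9448) theta=15/341 (≈0.0440)
z_focus = -x_out/theta_out = -(4295/308)/(15/341) = -26629/84 ≈ -317.0119
Rounded to 4 decimal places: z = -317.0119

Answer: -317.0119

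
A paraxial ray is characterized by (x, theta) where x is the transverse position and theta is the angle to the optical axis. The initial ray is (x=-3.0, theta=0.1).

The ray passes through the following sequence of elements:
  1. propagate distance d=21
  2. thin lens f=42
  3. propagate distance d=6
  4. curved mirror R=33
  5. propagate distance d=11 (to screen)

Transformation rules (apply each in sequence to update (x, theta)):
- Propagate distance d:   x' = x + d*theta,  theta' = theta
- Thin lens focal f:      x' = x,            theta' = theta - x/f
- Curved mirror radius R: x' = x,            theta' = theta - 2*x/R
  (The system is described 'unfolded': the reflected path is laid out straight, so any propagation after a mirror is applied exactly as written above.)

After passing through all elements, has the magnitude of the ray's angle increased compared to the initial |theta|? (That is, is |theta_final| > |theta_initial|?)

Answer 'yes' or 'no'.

Answer: yes

Derivation:
Initial: x=-3.0000 theta=0.1000
After 1 (propagate distance d=21): x=-0.9000 theta=0.1000
After 2 (thin lens f=42): x=-0.9000 theta=17/140 (≈0.1214)
After 3 (propagate distance d=6): x=-6/35 (≈-0.1714) theta=17/140 (≈0.1214)
After 4 (curved mirror R=33): x=-6/35 (≈-0.1714) theta=29/220 (≈0.1318)
After 5 (propagate distance d=11 (to screen)): x=179/140 (≈1.2786) theta=29/220 (≈0.1318)
|theta_initial|=0.1000 |theta_final|=29/220 (≈0.1318) -> increased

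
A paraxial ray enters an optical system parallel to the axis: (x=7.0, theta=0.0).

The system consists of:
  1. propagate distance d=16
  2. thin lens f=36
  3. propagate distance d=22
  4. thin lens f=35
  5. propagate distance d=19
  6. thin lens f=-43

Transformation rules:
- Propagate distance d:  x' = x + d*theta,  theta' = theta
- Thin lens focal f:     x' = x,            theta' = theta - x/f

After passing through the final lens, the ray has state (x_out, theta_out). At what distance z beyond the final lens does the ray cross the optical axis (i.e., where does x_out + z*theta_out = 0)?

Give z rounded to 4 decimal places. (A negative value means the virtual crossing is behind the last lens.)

Initial: x=7.0000 theta=0.0000
After 1 (propagate distance d=16): x=7.0000 theta=0.0000
After 2 (thin lens f=36): x=7.0000 theta=-7/36 (≈-0.1944)
After 3 (propagate distance d=22): x=49/18 (≈2.7222) theta=-7/36 (≈-0.1944)
After 4 (thin lens f=35): x=49/18 (≈2.7222) theta=-49/180 (≈-0.2722)
After 5 (propagate distance d=19): x=-2.4500 theta=-49/180 (≈-0.2722)
After 6 (thin lens f=-43): x=-2.4500 theta=-637/1935 (≈-0.3292)
z_focus = -x_out/theta_out = -(-2.4500)/(-637/1935) = -387/52 ≈ -7.4423
Rounded to 4 decimal places: z = -7.4423

Answer: -7.4423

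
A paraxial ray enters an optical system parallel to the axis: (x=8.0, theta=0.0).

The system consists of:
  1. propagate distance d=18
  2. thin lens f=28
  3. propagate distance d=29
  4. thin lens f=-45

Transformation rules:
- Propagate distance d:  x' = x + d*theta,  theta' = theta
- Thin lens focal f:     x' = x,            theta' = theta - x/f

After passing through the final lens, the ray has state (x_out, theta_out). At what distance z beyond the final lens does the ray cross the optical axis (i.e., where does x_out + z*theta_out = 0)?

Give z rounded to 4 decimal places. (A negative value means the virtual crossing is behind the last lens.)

Answer: -0.9783

Derivation:
Initial: x=8.0000 theta=0.0000
After 1 (propagate distance d=18): x=8.0000 theta=0.0000
After 2 (thin lens f=28): x=8.0000 theta=-2/7 (≈-0.2857)
After 3 (propagate distance d=29): x=-2/7 (≈-0.2857) theta=-2/7 (≈-0.2857)
After 4 (thin lens f=-45): x=-2/7 (≈-0.2857) theta=-92/315 (≈-0.2921)
z_focus = -x_out/theta_out = -(-2/7)/(-92/315) = -45/46 ≈ -0.9783
Rounded to 4 decimal places: z = -0.9783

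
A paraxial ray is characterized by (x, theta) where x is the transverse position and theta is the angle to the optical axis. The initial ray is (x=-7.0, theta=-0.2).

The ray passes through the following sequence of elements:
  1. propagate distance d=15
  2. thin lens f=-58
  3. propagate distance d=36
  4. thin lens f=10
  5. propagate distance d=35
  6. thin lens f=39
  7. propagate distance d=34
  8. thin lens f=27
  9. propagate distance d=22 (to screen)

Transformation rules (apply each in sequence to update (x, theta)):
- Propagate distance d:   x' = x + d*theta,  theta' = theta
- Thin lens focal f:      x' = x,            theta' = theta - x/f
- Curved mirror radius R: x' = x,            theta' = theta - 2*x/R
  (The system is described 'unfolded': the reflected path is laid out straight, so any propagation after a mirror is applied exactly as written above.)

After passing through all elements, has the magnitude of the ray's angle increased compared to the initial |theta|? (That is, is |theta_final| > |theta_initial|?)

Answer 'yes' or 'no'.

Answer: yes

Derivation:
Initial: x=-7.0000 theta=-0.2000
After 1 (propagate distance d=15): x=-10.0000 theta=-0.2000
After 2 (thin lens f=-58): x=-10.0000 theta=-54/145 (≈-0.3724)
After 3 (propagate distance d=36): x=-3394/145 (≈-23.4069) theta=-54/145 (≈-0.3724)
After 4 (thin lens f=10): x=-3394/145 (≈-23.4069) theta=1427/725 (≈1.9683)
After 5 (propagate distance d=35): x=1319/29 (≈45.4828) theta=1427/725 (≈1.9683)
After 6 (thin lens f=39): x=1319/29 (≈45.4828) theta=782/975 (≈0.8021)
After 7 (propagate distance d=34): x=2057077/28275 (≈72.7525) theta=782/975 (≈0.8021)
After 8 (thin lens f=27): x=2057077/28275 (≈72.7525) theta=-1444771/763425 (≈-1.8925)
After 9 (propagate distance d=22 (to screen)): x=23756117/763425 (≈31.1178) theta=-1444771/763425 (≈-1.8925)
|theta_initial|=0.2000 |theta_final|=1444771/763425 (≈1.8925) -> increased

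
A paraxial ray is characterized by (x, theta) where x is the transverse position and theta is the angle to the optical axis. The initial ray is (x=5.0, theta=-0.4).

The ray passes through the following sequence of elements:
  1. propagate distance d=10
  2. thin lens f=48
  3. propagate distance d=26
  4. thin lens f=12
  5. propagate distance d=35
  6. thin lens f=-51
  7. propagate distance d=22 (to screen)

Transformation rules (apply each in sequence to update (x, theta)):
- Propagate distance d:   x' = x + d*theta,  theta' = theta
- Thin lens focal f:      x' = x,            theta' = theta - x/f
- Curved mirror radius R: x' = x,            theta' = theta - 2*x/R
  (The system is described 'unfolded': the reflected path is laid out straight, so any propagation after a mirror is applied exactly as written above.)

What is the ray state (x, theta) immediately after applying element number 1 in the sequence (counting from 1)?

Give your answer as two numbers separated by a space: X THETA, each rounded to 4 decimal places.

Answer: 1.0000 -0.4000

Derivation:
Initial: x=5.0000 theta=-0.4000
After 1 (propagate distance d=10): x=1.0000 theta=-0.4000
Rounded to 4 decimal places: x = 1.0000, theta = -0.4000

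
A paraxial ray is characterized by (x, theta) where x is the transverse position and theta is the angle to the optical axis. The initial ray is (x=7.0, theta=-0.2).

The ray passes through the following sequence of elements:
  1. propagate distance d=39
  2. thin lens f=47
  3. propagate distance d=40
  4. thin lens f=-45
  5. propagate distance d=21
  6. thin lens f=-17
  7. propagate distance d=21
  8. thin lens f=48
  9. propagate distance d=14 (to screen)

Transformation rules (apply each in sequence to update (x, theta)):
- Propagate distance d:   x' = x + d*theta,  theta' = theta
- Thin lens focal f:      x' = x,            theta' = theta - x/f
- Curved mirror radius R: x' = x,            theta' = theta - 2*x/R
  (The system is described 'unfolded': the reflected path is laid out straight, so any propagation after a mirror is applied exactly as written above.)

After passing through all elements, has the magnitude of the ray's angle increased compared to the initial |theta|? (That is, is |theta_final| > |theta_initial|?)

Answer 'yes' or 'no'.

Answer: yes

Derivation:
Initial: x=7.0000 theta=-0.2000
After 1 (propagate distance d=39): x=-0.8000 theta=-0.2000
After 2 (thin lens f=47): x=-0.8000 theta=-43/235 (≈-0.1830)
After 3 (propagate distance d=40): x=-1908/235 (≈-8.1191) theta=-43/235 (≈-0.1830)
After 4 (thin lens f=-45): x=-1908/235 (≈-8.1191) theta=-427/1175 (≈-0.3634)
After 5 (propagate distance d=21): x=-18507/1175 (≈-15.7506) theta=-427/1175 (≈-0.3634)
After 6 (thin lens f=-17): x=-18507/1175 (≈-15.7506) theta=-25766/19975 (≈-1.2899)
After 7 (propagate distance d=21): x=-171141/3995 (≈-42.8388) theta=-25766/19975 (≈-1.2899)
After 8 (thin lens f=48): x=-171141/3995 (≈-42.8388) theta=-127021/319600 (≈-0.3974)
After 9 (propagate distance d=14 (to screen)): x=-7734787/159800 (≈-48.4029) theta=-127021/319600 (≈-0.3974)
|theta_initial|=0.2000 |theta_final|=127021/319600 (≈0.3974) -> increased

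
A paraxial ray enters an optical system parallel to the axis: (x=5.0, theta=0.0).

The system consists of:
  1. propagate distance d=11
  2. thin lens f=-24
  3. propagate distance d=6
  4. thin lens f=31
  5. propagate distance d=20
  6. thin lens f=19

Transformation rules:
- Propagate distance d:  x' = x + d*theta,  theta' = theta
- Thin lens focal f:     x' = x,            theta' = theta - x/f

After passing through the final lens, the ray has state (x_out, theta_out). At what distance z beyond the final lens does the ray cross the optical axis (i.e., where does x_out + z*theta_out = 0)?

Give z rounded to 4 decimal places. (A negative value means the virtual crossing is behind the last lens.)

Initial: x=5.0000 theta=0.0000
After 1 (propagate distance d=11): x=5.0000 theta=0.0000
After 2 (thin lens f=-24): x=5.0000 theta=5/24 (≈0.2083)
After 3 (propagate distance d=6): x=6.2500 theta=5/24 (≈0.2083)
After 4 (thin lens f=31): x=6.2500 theta=5/744 (≈0.0067)
After 5 (propagate distance d=20): x=2375/372 (≈6.3844) theta=5/744 (≈0.0067)
After 6 (thin lens f=19): x=2375/372 (≈6.3844) theta=-245/744 (≈-0.3293)
z_focus = -x_out/theta_out = -(2375/372)/(-245/744) = 950/49 ≈ 19.3878
Rounded to 4 decimal places: z = 19.3878

Answer: 19.3878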